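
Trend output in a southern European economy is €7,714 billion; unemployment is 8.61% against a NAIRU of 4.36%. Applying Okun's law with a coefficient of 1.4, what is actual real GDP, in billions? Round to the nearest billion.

€7,255 billion

Unemployment gap = 8.61 - 4.36 = 4.25 points, so the output gap is -1.4 × 4.25 = -5.95%.
Actual GDP = 7714 × (1 - 5.95/100) = 7714 × 0.9405 ≈ 7255 billion.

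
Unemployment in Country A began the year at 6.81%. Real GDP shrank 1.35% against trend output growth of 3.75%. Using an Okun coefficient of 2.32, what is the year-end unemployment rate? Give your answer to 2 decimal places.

9.01%

Growth-rate Okun's law: g_Y = g_Y* - β × Δu, so Δu = (g_Y* - g_Y)/β.
Δu = (3.75 + 1.35)/2.32 = 5.1/2.32 = 2.20 percentage points.
Year-end unemployment = 6.81 + 2.2 = 9.01%.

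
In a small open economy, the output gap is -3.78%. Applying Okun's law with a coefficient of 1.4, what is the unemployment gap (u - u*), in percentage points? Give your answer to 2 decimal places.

2.70 percentage points

Okun's law: output gap = -β × (u - u*), so u - u* = -(output gap)/β.
u - u* = -(-3.78)/1.4 = 2.7 percentage points.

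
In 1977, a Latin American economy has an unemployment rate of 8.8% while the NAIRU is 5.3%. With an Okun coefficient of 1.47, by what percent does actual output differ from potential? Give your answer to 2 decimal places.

The unemployment gap is 8.8 - 5.3 = 3.5 percentage points.
Okun's law gives an output gap of -1.47 × 3.5 = -5.145%, i.e. 5.15% below potential.

-5.15%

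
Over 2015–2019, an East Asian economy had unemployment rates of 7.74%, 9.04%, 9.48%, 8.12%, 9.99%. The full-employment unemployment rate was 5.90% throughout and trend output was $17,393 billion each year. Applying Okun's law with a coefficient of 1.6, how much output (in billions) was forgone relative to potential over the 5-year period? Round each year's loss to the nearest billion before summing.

$4,138 billion

Year 2015: gap = -1.6 × (7.74 - 5.9) = -2.944%, loss ≈ 17393 × 2.944/100 ≈ 512.
Year 2016: gap = -1.6 × (9.04 - 5.9) = -5.024%, loss ≈ 17393 × 5.024/100 ≈ 874.
Year 2017: gap = -1.6 × (9.48 - 5.9) = -5.728%, loss ≈ 17393 × 5.728/100 ≈ 996.
Year 2018: gap = -1.6 × (8.12 - 5.9) = -3.552%, loss ≈ 17393 × 3.552/100 ≈ 618.
Year 2019: gap = -1.6 × (9.99 - 5.9) = -6.544%, loss ≈ 17393 × 6.544/100 ≈ 1138.
Total lost output = 512 + 874 + 996 + 618 + 1138 = 4138 billion.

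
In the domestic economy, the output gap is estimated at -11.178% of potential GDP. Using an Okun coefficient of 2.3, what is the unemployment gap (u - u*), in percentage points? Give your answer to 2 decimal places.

4.86 percentage points

Okun's law: output gap = -β × (u - u*), so u - u* = -(output gap)/β.
u - u* = -(-11.178)/2.3 = 4.86 percentage points.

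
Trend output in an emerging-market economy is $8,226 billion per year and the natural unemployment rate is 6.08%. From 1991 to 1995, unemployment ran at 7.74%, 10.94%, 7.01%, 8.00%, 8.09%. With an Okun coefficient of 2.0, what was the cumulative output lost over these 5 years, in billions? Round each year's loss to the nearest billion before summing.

Year 1991: gap = -2.0 × (7.74 - 6.08) = -3.32%, loss ≈ 8226 × 3.32/100 ≈ 273.
Year 1992: gap = -2.0 × (10.94 - 6.08) = -9.72%, loss ≈ 8226 × 9.72/100 ≈ 800.
Year 1993: gap = -2.0 × (7.01 - 6.08) = -1.86%, loss ≈ 8226 × 1.86/100 ≈ 153.
Year 1994: gap = -2.0 × (8 - 6.08) = -3.84%, loss ≈ 8226 × 3.84/100 ≈ 316.
Year 1995: gap = -2.0 × (8.09 - 6.08) = -4.02%, loss ≈ 8226 × 4.02/100 ≈ 331.
Total lost output = 273 + 800 + 153 + 316 + 331 = 1873 billion.

$1,873 billion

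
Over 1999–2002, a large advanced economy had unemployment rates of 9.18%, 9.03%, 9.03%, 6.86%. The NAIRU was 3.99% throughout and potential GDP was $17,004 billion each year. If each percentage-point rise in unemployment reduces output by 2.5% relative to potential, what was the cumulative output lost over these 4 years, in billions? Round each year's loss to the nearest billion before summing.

Year 1999: gap = -2.5 × (9.18 - 3.99) = -12.975%, loss ≈ 17004 × 12.975/100 ≈ 2206.
Year 2000: gap = -2.5 × (9.03 - 3.99) = -12.6%, loss ≈ 17004 × 12.6/100 ≈ 2143.
Year 2001: gap = -2.5 × (9.03 - 3.99) = -12.6%, loss ≈ 17004 × 12.6/100 ≈ 2143.
Year 2002: gap = -2.5 × (6.86 - 3.99) = -7.175%, loss ≈ 17004 × 7.175/100 ≈ 1220.
Total lost output = 2206 + 2143 + 2143 + 1220 = 7712 billion.

$7,712 billion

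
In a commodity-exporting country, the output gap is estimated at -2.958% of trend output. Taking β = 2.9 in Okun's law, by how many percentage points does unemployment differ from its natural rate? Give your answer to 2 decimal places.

Okun's law: output gap = -β × (u - u*), so u - u* = -(output gap)/β.
u - u* = -(-2.958)/2.9 = 1.02 percentage points.

1.02 percentage points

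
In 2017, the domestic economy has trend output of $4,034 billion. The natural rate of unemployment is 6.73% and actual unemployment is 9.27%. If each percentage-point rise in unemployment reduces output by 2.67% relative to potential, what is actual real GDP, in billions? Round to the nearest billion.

Unemployment gap = 9.27 - 6.73 = 2.54 points, so the output gap is -2.67 × 2.54 = -6.7818%.
Actual GDP = 4034 × (1 - 6.7818/100) = 4034 × 0.932182 ≈ 3760 billion.

$3,760 billion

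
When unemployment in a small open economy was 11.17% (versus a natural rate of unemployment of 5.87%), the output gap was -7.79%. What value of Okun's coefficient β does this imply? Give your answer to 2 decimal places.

Okun's law: output gap = -β × (u - u*).
-7.79 = -β × (11.17 - 5.87) = -β × 5.3, so β = 7.79/5.3 = 1.47.

β ≈ 1.47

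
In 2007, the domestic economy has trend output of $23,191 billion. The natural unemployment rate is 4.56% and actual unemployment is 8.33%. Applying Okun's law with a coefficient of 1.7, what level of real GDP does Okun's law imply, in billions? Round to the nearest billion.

$21,705 billion

Unemployment gap = 8.33 - 4.56 = 3.77 points, so the output gap is -1.7 × 3.77 = -6.409%.
Actual GDP = 23191 × (1 - 6.409/100) = 23191 × 0.93591 ≈ 21705 billion.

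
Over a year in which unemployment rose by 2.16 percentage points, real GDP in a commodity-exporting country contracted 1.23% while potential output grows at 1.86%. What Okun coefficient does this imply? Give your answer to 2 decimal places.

β ≈ 1.43

Growth form: g_Y = g_Y* - β × Δu, so β = (g_Y* - g_Y)/Δu.
β = (1.86 + 1.23)/2.16 = 3.09/2.16 = 1.43.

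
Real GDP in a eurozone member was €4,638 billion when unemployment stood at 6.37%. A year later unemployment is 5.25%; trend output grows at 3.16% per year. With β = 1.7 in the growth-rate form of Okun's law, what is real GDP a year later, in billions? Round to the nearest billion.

€4,873 billion

Δu = 5.25 - 6.37 = -1.12 points.
Okun's law (growth form): g_Y = g_Y* - β × Δu = 3.16 - 1.7 × (-1.12) = 3.16 + 1.904 = 5.064%.
Real GDP in the next year = 4638 × (1 + 5.064/100) = 4638 × 1.05064 ≈ 4873 billion.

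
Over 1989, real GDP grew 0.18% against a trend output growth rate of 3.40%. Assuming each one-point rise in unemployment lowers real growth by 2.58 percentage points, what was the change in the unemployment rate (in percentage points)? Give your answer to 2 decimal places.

Growth-rate Okun's law: g_Y = g_Y* - β × Δu, so Δu = (g_Y* - g_Y)/β.
Δu = (3.4 - 0.18)/2.58 = 3.22/2.58 = 1.25 percentage points.

1.25 percentage points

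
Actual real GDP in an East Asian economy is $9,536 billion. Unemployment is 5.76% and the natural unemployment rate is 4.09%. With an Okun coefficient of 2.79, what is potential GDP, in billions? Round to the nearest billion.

Unemployment gap = 5.76 - 4.09 = 1.67 points, so output gap = -2.79 × 1.67 = -4.6593%.
Since Y = Y* × (1 + gap/100), Y* = 9536/0.953407 ≈ 10002 billion.

$10,002 billion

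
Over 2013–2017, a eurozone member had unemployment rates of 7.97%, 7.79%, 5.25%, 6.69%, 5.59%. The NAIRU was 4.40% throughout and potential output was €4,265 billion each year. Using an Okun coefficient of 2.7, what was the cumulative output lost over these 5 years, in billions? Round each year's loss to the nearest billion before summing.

Year 2013: gap = -2.7 × (7.97 - 4.4) = -9.639%, loss ≈ 4265 × 9.639/100 ≈ 411.
Year 2014: gap = -2.7 × (7.79 - 4.4) = -9.153%, loss ≈ 4265 × 9.153/100 ≈ 390.
Year 2015: gap = -2.7 × (5.25 - 4.4) = -2.295%, loss ≈ 4265 × 2.295/100 ≈ 98.
Year 2016: gap = -2.7 × (6.69 - 4.4) = -6.183%, loss ≈ 4265 × 6.183/100 ≈ 264.
Year 2017: gap = -2.7 × (5.59 - 4.4) = -3.213%, loss ≈ 4265 × 3.213/100 ≈ 137.
Total lost output = 411 + 390 + 98 + 264 + 137 = 1300 billion.

€1,300 billion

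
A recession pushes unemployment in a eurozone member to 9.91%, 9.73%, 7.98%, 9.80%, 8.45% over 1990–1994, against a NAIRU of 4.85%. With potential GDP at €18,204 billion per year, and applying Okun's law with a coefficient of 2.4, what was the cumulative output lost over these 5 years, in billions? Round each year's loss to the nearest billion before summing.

€9,446 billion

Year 1990: gap = -2.4 × (9.91 - 4.85) = -12.144%, loss ≈ 18204 × 12.144/100 ≈ 2211.
Year 1991: gap = -2.4 × (9.73 - 4.85) = -11.712%, loss ≈ 18204 × 11.712/100 ≈ 2132.
Year 1992: gap = -2.4 × (7.98 - 4.85) = -7.512%, loss ≈ 18204 × 7.512/100 ≈ 1367.
Year 1993: gap = -2.4 × (9.8 - 4.85) = -11.88%, loss ≈ 18204 × 11.88/100 ≈ 2163.
Year 1994: gap = -2.4 × (8.45 - 4.85) = -8.64%, loss ≈ 18204 × 8.64/100 ≈ 1573.
Total lost output = 2211 + 2132 + 1367 + 2163 + 1573 = 9446 billion.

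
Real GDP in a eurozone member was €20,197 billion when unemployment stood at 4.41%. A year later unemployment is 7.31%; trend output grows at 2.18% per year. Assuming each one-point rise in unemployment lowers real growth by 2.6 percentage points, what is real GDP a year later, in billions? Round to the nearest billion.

Δu = 7.31 - 4.41 = 2.9 points.
Okun's law (growth form): g_Y = g_Y* - β × Δu = 2.18 - 2.6 × (2.90) = 2.18 - 7.54 = -5.36%.
Real GDP in the next year = 20197 × (1 - 5.36/100) = 20197 × 0.9464 ≈ 19114 billion.

€19,114 billion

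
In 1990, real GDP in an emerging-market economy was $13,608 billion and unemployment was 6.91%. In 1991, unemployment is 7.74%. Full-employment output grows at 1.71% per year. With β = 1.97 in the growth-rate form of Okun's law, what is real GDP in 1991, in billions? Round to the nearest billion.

Δu = 7.74 - 6.91 = 0.83 points.
Okun's law (growth form): g_Y = g_Y* - β × Δu = 1.71 - 1.97 × (0.83) = 1.71 - 1.6351 = 0.0749%.
Real GDP in the next year = 13608 × (1 + 0.0749/100) = 13608 × 1.000749 ≈ 13618 billion.

$13,618 billion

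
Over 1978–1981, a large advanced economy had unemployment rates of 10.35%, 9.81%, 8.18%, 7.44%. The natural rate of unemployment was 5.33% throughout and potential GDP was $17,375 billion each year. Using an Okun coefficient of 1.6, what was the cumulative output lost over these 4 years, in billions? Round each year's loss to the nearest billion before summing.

Year 1978: gap = -1.6 × (10.35 - 5.33) = -8.032%, loss ≈ 17375 × 8.032/100 ≈ 1396.
Year 1979: gap = -1.6 × (9.81 - 5.33) = -7.168%, loss ≈ 17375 × 7.168/100 ≈ 1245.
Year 1980: gap = -1.6 × (8.18 - 5.33) = -4.56%, loss ≈ 17375 × 4.56/100 ≈ 792.
Year 1981: gap = -1.6 × (7.44 - 5.33) = -3.376%, loss ≈ 17375 × 3.376/100 ≈ 587.
Total lost output = 1396 + 1245 + 792 + 587 = 4020 billion.

$4,020 billion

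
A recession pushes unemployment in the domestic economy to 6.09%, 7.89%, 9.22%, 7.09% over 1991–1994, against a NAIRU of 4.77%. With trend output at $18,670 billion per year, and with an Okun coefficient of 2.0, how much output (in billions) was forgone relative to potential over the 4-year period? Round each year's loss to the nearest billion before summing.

Year 1991: gap = -2.0 × (6.09 - 4.77) = -2.64%, loss ≈ 18670 × 2.64/100 ≈ 493.
Year 1992: gap = -2.0 × (7.89 - 4.77) = -6.24%, loss ≈ 18670 × 6.24/100 ≈ 1165.
Year 1993: gap = -2.0 × (9.22 - 4.77) = -8.9%, loss ≈ 18670 × 8.9/100 ≈ 1662.
Year 1994: gap = -2.0 × (7.09 - 4.77) = -4.64%, loss ≈ 18670 × 4.64/100 ≈ 866.
Total lost output = 493 + 1165 + 1662 + 866 = 4186 billion.

$4,186 billion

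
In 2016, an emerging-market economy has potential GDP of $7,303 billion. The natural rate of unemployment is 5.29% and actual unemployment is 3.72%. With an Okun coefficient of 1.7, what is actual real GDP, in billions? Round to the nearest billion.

$7,498 billion

Unemployment gap = 3.72 - 5.29 = -1.57 points, so the output gap is -1.7 × (-1.57) = 2.669%.
Actual GDP = 7303 × (1 + 2.669/100) = 7303 × 1.02669 ≈ 7498 billion.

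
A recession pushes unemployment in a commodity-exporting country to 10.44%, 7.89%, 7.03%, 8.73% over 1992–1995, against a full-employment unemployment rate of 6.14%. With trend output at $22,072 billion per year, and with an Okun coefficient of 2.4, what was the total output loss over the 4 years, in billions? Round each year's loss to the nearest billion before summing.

$5,048 billion

Year 1992: gap = -2.4 × (10.44 - 6.14) = -10.32%, loss ≈ 22072 × 10.32/100 ≈ 2278.
Year 1993: gap = -2.4 × (7.89 - 6.14) = -4.2%, loss ≈ 22072 × 4.2/100 ≈ 927.
Year 1994: gap = -2.4 × (7.03 - 6.14) = -2.136%, loss ≈ 22072 × 2.136/100 ≈ 471.
Year 1995: gap = -2.4 × (8.73 - 6.14) = -6.216%, loss ≈ 22072 × 6.216/100 ≈ 1372.
Total lost output = 2278 + 927 + 471 + 1372 = 5048 billion.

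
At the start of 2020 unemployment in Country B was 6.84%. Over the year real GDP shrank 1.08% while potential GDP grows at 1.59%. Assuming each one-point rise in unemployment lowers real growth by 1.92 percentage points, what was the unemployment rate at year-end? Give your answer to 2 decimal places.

Growth-rate Okun's law: g_Y = g_Y* - β × Δu, so Δu = (g_Y* - g_Y)/β.
Δu = (1.59 + 1.08)/1.92 = 2.67/1.92 = 1.39 percentage points.
Year-end unemployment = 6.84 + 1.39 = 8.23%.

8.23%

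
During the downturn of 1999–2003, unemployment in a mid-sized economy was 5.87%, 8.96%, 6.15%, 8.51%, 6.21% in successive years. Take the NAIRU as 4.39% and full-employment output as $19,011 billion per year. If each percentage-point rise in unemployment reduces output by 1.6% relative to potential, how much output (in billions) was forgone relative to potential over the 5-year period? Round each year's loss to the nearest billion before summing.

Year 1999: gap = -1.6 × (5.87 - 4.39) = -2.368%, loss ≈ 19011 × 2.368/100 ≈ 450.
Year 2000: gap = -1.6 × (8.96 - 4.39) = -7.312%, loss ≈ 19011 × 7.312/100 ≈ 1390.
Year 2001: gap = -1.6 × (6.15 - 4.39) = -2.816%, loss ≈ 19011 × 2.816/100 ≈ 535.
Year 2002: gap = -1.6 × (8.51 - 4.39) = -6.592%, loss ≈ 19011 × 6.592/100 ≈ 1253.
Year 2003: gap = -1.6 × (6.21 - 4.39) = -2.912%, loss ≈ 19011 × 2.912/100 ≈ 554.
Total lost output = 450 + 1390 + 535 + 1253 + 554 = 4182 billion.

$4,182 billion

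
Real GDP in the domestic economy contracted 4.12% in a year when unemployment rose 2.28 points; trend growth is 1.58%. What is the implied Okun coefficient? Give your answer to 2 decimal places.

Growth form: g_Y = g_Y* - β × Δu, so β = (g_Y* - g_Y)/Δu.
β = (1.58 + 4.12)/2.28 = 5.7/2.28 = 2.50.

β ≈ 2.50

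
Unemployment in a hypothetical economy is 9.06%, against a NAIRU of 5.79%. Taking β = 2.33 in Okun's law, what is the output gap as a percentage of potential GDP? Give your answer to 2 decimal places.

The unemployment gap is 9.06 - 5.79 = 3.27 percentage points.
Okun's law gives an output gap of -2.33 × 3.27 = -7.6191%, i.e. 7.62% below potential.

-7.62%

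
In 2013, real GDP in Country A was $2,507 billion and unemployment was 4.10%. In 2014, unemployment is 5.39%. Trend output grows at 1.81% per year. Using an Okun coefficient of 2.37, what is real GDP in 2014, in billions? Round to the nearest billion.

$2,476 billion

Δu = 5.39 - 4.1 = 1.29 points.
Okun's law (growth form): g_Y = g_Y* - β × Δu = 1.81 - 2.37 × (1.29) = 1.81 - 3.0573 = -1.2473%.
Real GDP in the next year = 2507 × (1 - 1.2473/100) = 2507 × 0.987527 ≈ 2476 billion.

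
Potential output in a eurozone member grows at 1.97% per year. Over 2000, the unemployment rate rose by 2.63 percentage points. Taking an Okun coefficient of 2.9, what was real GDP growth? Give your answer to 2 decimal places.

-5.66%

Growth-rate Okun's law: g_Y = g_Y* - β × Δu.
g_Y = 1.97 - 2.9 × (2.63) = 1.97 - 7.627 = -5.657%, i.e. -5.66% to 2 d.p.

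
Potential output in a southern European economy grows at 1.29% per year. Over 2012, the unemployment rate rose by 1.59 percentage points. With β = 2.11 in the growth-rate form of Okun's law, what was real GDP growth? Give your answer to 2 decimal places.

-2.06%

Growth-rate Okun's law: g_Y = g_Y* - β × Δu.
g_Y = 1.29 - 2.11 × (1.59) = 1.29 - 3.3549 = -2.0649%, i.e. -2.06% to 2 d.p.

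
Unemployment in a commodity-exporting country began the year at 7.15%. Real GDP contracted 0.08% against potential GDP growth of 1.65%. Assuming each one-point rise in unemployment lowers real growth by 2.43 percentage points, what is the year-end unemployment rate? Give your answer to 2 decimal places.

Growth-rate Okun's law: g_Y = g_Y* - β × Δu, so Δu = (g_Y* - g_Y)/β.
Δu = (1.65 + 0.08)/2.43 = 1.73/2.43 = 0.71 percentage points.
Year-end unemployment = 7.15 + 0.71 = 7.86%.

7.86%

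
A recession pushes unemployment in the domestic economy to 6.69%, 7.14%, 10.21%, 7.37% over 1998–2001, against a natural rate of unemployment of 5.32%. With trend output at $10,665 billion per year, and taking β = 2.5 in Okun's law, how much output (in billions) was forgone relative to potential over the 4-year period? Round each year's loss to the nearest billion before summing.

Year 1998: gap = -2.5 × (6.69 - 5.32) = -3.425%, loss ≈ 10665 × 3.425/100 ≈ 365.
Year 1999: gap = -2.5 × (7.14 - 5.32) = -4.55%, loss ≈ 10665 × 4.55/100 ≈ 485.
Year 2000: gap = -2.5 × (10.21 - 5.32) = -12.225%, loss ≈ 10665 × 12.225/100 ≈ 1304.
Year 2001: gap = -2.5 × (7.37 - 5.32) = -5.125%, loss ≈ 10665 × 5.125/100 ≈ 547.
Total lost output = 365 + 485 + 1304 + 547 = 2701 billion.

$2,701 billion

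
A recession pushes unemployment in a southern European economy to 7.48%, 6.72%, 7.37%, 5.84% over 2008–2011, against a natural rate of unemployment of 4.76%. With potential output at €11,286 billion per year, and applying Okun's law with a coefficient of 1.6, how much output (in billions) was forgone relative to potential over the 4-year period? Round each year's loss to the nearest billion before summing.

Year 2008: gap = -1.6 × (7.48 - 4.76) = -4.352%, loss ≈ 11286 × 4.352/100 ≈ 491.
Year 2009: gap = -1.6 × (6.72 - 4.76) = -3.136%, loss ≈ 11286 × 3.136/100 ≈ 354.
Year 2010: gap = -1.6 × (7.37 - 4.76) = -4.176%, loss ≈ 11286 × 4.176/100 ≈ 471.
Year 2011: gap = -1.6 × (5.84 - 4.76) = -1.728%, loss ≈ 11286 × 1.728/100 ≈ 195.
Total lost output = 491 + 354 + 471 + 195 = 1511 billion.

€1,511 billion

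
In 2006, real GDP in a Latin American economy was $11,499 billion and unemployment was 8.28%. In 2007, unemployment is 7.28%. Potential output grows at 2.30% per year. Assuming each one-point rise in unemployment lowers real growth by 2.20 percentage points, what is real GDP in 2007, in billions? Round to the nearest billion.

Δu = 7.28 - 8.28 = -1 point.
Okun's law (growth form): g_Y = g_Y* - β × Δu = 2.30 - 2.20 × (-1.00) = 2.3 + 2.2 = 4.5%.
Real GDP in the next year = 11499 × (1 + 4.5/100) = 11499 × 1.045 ≈ 12016 billion.

$12,016 billion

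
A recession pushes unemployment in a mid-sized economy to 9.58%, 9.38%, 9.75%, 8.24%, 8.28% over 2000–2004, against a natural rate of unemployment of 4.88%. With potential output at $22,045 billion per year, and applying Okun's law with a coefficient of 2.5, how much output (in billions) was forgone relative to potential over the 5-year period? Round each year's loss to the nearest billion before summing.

Year 2000: gap = -2.5 × (9.58 - 4.88) = -11.75%, loss ≈ 22045 × 11.75/100 ≈ 2590.
Year 2001: gap = -2.5 × (9.38 - 4.88) = -11.25%, loss ≈ 22045 × 11.25/100 ≈ 2480.
Year 2002: gap = -2.5 × (9.75 - 4.88) = -12.175%, loss ≈ 22045 × 12.175/100 ≈ 2684.
Year 2003: gap = -2.5 × (8.24 - 4.88) = -8.4%, loss ≈ 22045 × 8.4/100 ≈ 1852.
Year 2004: gap = -2.5 × (8.28 - 4.88) = -8.5%, loss ≈ 22045 × 8.5/100 ≈ 1874.
Total lost output = 2590 + 2480 + 2684 + 1852 + 1874 = 11480 billion.

$11,480 billion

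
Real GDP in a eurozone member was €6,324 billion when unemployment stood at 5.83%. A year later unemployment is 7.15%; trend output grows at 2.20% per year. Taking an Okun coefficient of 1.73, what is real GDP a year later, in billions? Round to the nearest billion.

Δu = 7.15 - 5.83 = 1.32 points.
Okun's law (growth form): g_Y = g_Y* - β × Δu = 2.20 - 1.73 × (1.32) = 2.2 - 2.2836 = -0.0836%.
Real GDP in the next year = 6324 × (1 - 0.0836/100) = 6324 × 0.999164 ≈ 6319 billion.

€6,319 billion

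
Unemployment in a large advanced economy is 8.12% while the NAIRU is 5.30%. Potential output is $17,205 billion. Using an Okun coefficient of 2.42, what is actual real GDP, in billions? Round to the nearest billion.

$16,031 billion

Unemployment gap = 8.12 - 5.3 = 2.82 points, so the output gap is -2.42 × 2.82 = -6.8244%.
Actual GDP = 17205 × (1 - 6.8244/100) = 17205 × 0.931756 ≈ 16031 billion.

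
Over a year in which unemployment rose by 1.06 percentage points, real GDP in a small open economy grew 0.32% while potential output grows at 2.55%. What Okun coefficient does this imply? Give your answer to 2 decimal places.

β ≈ 2.10

Growth form: g_Y = g_Y* - β × Δu, so β = (g_Y* - g_Y)/Δu.
β = (2.55 - 0.32)/1.06 = 2.23/1.06 = 2.10.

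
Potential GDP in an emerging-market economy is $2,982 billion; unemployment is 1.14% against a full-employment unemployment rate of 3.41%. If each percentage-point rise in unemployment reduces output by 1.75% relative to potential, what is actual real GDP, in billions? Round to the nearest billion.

Unemployment gap = 1.14 - 3.41 = -2.27 points, so the output gap is -1.75 × (-2.27) = 3.9725%.
Actual GDP = 2982 × (1 + 3.9725/100) = 2982 × 1.039725 ≈ 3100 billion.

$3,100 billion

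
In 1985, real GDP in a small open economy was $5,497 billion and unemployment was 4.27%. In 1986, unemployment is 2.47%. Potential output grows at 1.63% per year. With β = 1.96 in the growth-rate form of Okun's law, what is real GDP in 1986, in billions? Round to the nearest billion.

$5,781 billion

Δu = 2.47 - 4.27 = -1.8 points.
Okun's law (growth form): g_Y = g_Y* - β × Δu = 1.63 - 1.96 × (-1.80) = 1.63 + 3.528 = 5.158%.
Real GDP in the next year = 5497 × (1 + 5.158/100) = 5497 × 1.05158 ≈ 5781 billion.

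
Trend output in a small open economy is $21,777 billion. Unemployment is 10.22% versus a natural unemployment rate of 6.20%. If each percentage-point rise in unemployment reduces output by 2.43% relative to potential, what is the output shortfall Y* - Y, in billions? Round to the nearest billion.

$2,127 billion

Output gap = -2.43 × (10.22 - 6.2) = -2.43 × 4.02 = -9.7686%.
Actual GDP ≈ 21777 × 0.902314 ≈ 19650 billion, so the shortfall is 21777 - 19650 = 2127 billion.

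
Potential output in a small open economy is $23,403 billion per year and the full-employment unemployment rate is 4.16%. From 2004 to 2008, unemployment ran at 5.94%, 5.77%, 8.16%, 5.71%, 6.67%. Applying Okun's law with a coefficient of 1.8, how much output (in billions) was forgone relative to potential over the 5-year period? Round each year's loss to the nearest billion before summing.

Year 2004: gap = -1.8 × (5.94 - 4.16) = -3.204%, loss ≈ 23403 × 3.204/100 ≈ 750.
Year 2005: gap = -1.8 × (5.77 - 4.16) = -2.898%, loss ≈ 23403 × 2.898/100 ≈ 678.
Year 2006: gap = -1.8 × (8.16 - 4.16) = -7.2%, loss ≈ 23403 × 7.2/100 ≈ 1685.
Year 2007: gap = -1.8 × (5.71 - 4.16) = -2.79%, loss ≈ 23403 × 2.79/100 ≈ 653.
Year 2008: gap = -1.8 × (6.67 - 4.16) = -4.518%, loss ≈ 23403 × 4.518/100 ≈ 1057.
Total lost output = 750 + 678 + 1685 + 653 + 1057 = 4823 billion.

$4,823 billion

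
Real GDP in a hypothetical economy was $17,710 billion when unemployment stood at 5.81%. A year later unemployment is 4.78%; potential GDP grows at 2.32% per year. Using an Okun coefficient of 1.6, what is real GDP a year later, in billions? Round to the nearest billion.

$18,413 billion

Δu = 4.78 - 5.81 = -1.03 points.
Okun's law (growth form): g_Y = g_Y* - β × Δu = 2.32 - 1.6 × (-1.03) = 2.32 + 1.648 = 3.968%.
Real GDP in the next year = 17710 × (1 + 3.968/100) = 17710 × 1.03968 ≈ 18413 billion.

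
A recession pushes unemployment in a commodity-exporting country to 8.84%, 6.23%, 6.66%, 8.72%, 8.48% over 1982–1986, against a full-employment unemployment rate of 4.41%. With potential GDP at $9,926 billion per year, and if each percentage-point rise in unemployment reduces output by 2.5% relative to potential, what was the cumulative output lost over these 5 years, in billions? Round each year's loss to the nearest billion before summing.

Year 1982: gap = -2.5 × (8.84 - 4.41) = -11.075%, loss ≈ 9926 × 11.075/100 ≈ 1099.
Year 1983: gap = -2.5 × (6.23 - 4.41) = -4.55%, loss ≈ 9926 × 4.55/100 ≈ 452.
Year 1984: gap = -2.5 × (6.66 - 4.41) = -5.625%, loss ≈ 9926 × 5.625/100 ≈ 558.
Year 1985: gap = -2.5 × (8.72 - 4.41) = -10.775%, loss ≈ 9926 × 10.775/100 ≈ 1070.
Year 1986: gap = -2.5 × (8.48 - 4.41) = -10.175%, loss ≈ 9926 × 10.175/100 ≈ 1010.
Total lost output = 1099 + 452 + 558 + 1070 + 1010 = 4189 billion.

$4,189 billion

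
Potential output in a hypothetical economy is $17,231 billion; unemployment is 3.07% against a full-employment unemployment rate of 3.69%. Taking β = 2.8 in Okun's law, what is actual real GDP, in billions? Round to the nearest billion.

$17,530 billion

Unemployment gap = 3.07 - 3.69 = -0.62 points, so the output gap is -2.8 × (-0.62) = 1.736%.
Actual GDP = 17231 × (1 + 1.736/100) = 17231 × 1.01736 ≈ 17530 billion.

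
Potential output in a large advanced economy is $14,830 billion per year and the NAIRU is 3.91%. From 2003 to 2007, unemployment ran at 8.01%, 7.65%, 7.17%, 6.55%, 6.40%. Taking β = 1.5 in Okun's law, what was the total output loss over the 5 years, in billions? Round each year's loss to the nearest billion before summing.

Year 2003: gap = -1.5 × (8.01 - 3.91) = -6.15%, loss ≈ 14830 × 6.15/100 ≈ 912.
Year 2004: gap = -1.5 × (7.65 - 3.91) = -5.61%, loss ≈ 14830 × 5.61/100 ≈ 832.
Year 2005: gap = -1.5 × (7.17 - 3.91) = -4.89%, loss ≈ 14830 × 4.89/100 ≈ 725.
Year 2006: gap = -1.5 × (6.55 - 3.91) = -3.96%, loss ≈ 14830 × 3.96/100 ≈ 587.
Year 2007: gap = -1.5 × (6.4 - 3.91) = -3.735%, loss ≈ 14830 × 3.735/100 ≈ 554.
Total lost output = 912 + 832 + 725 + 587 + 554 = 3610 billion.

$3,610 billion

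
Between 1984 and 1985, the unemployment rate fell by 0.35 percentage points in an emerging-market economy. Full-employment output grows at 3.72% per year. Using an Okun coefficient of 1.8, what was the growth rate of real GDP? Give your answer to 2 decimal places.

4.35%

Growth-rate Okun's law: g_Y = g_Y* - β × Δu.
g_Y = 3.72 - 1.8 × (-0.35) = 3.72 + 0.63 = 4.35%, i.e. 4.35% to 2 d.p.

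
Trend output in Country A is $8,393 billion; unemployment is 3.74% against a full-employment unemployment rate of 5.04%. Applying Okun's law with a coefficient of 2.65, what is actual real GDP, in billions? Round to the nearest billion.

Unemployment gap = 3.74 - 5.04 = -1.3 points, so the output gap is -2.65 × (-1.3) = 3.445%.
Actual GDP = 8393 × (1 + 3.445/100) = 8393 × 1.03445 ≈ 8682 billion.

$8,682 billion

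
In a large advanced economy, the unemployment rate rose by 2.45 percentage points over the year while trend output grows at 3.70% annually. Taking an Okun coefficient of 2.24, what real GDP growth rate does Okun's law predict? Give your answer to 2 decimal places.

-1.79%

Growth-rate Okun's law: g_Y = g_Y* - β × Δu.
g_Y = 3.70 - 2.24 × (2.45) = 3.7 - 5.488 = -1.788%, i.e. -1.79% to 2 d.p.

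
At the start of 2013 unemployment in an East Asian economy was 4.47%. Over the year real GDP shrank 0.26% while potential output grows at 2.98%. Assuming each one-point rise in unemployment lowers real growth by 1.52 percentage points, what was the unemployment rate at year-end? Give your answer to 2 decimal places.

6.60%

Growth-rate Okun's law: g_Y = g_Y* - β × Δu, so Δu = (g_Y* - g_Y)/β.
Δu = (2.98 + 0.26)/1.52 = 3.24/1.52 = 2.13 percentage points.
Year-end unemployment = 4.47 + 2.13 = 6.60%.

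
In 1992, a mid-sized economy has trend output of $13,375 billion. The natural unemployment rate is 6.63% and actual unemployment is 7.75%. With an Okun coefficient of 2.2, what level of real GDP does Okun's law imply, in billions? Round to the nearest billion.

Unemployment gap = 7.75 - 6.63 = 1.12 points, so the output gap is -2.2 × 1.12 = -2.464%.
Actual GDP = 13375 × (1 - 2.464/100) = 13375 × 0.97536 ≈ 13045 billion.

$13,045 billion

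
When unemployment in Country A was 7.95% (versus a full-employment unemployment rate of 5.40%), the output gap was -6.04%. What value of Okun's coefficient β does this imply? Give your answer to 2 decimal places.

β ≈ 2.37

Okun's law: output gap = -β × (u - u*).
-6.04 = -β × (7.95 - 5.4) = -β × 2.55, so β = 6.04/2.55 = 2.37.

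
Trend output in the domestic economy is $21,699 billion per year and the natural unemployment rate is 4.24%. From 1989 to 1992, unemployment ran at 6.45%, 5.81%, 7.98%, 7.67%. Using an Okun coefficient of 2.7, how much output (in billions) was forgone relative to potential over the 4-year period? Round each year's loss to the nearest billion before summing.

$6,416 billion

Year 1989: gap = -2.7 × (6.45 - 4.24) = -5.967%, loss ≈ 21699 × 5.967/100 ≈ 1295.
Year 1990: gap = -2.7 × (5.81 - 4.24) = -4.239%, loss ≈ 21699 × 4.239/100 ≈ 920.
Year 1991: gap = -2.7 × (7.98 - 4.24) = -10.098%, loss ≈ 21699 × 10.098/100 ≈ 2191.
Year 1992: gap = -2.7 × (7.67 - 4.24) = -9.261%, loss ≈ 21699 × 9.261/100 ≈ 2010.
Total lost output = 1295 + 920 + 2191 + 2010 = 6416 billion.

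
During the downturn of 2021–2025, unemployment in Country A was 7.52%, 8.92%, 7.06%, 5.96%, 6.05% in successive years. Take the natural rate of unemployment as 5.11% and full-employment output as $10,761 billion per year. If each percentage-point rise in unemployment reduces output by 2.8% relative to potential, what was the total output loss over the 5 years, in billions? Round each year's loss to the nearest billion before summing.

$3,001 billion

Year 2021: gap = -2.8 × (7.52 - 5.11) = -6.748%, loss ≈ 10761 × 6.748/100 ≈ 726.
Year 2022: gap = -2.8 × (8.92 - 5.11) = -10.668%, loss ≈ 10761 × 10.668/100 ≈ 1148.
Year 2023: gap = -2.8 × (7.06 - 5.11) = -5.46%, loss ≈ 10761 × 5.46/100 ≈ 588.
Year 2024: gap = -2.8 × (5.96 - 5.11) = -2.38%, loss ≈ 10761 × 2.38/100 ≈ 256.
Year 2025: gap = -2.8 × (6.05 - 5.11) = -2.632%, loss ≈ 10761 × 2.632/100 ≈ 283.
Total lost output = 726 + 1148 + 588 + 256 + 283 = 3001 billion.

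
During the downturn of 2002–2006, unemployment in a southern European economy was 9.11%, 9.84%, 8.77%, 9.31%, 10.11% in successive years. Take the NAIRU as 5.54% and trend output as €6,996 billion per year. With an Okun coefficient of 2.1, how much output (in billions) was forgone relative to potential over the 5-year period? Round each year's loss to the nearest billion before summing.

€2,856 billion

Year 2002: gap = -2.1 × (9.11 - 5.54) = -7.497%, loss ≈ 6996 × 7.497/100 ≈ 524.
Year 2003: gap = -2.1 × (9.84 - 5.54) = -9.03%, loss ≈ 6996 × 9.03/100 ≈ 632.
Year 2004: gap = -2.1 × (8.77 - 5.54) = -6.783%, loss ≈ 6996 × 6.783/100 ≈ 475.
Year 2005: gap = -2.1 × (9.31 - 5.54) = -7.917%, loss ≈ 6996 × 7.917/100 ≈ 554.
Year 2006: gap = -2.1 × (10.11 - 5.54) = -9.597%, loss ≈ 6996 × 9.597/100 ≈ 671.
Total lost output = 524 + 632 + 475 + 554 + 671 = 2856 billion.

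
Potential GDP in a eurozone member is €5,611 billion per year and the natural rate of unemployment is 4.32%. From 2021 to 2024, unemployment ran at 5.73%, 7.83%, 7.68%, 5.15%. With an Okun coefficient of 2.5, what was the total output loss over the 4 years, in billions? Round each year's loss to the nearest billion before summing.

Year 2021: gap = -2.5 × (5.73 - 4.32) = -3.525%, loss ≈ 5611 × 3.525/100 ≈ 198.
Year 2022: gap = -2.5 × (7.83 - 4.32) = -8.775%, loss ≈ 5611 × 8.775/100 ≈ 492.
Year 2023: gap = -2.5 × (7.68 - 4.32) = -8.4%, loss ≈ 5611 × 8.4/100 ≈ 471.
Year 2024: gap = -2.5 × (5.15 - 4.32) = -2.075%, loss ≈ 5611 × 2.075/100 ≈ 116.
Total lost output = 198 + 492 + 471 + 116 = 1277 billion.

€1,277 billion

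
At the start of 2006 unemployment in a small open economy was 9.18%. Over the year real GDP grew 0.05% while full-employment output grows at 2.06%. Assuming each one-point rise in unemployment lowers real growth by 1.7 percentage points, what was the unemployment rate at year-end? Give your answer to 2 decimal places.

Growth-rate Okun's law: g_Y = g_Y* - β × Δu, so Δu = (g_Y* - g_Y)/β.
Δu = (2.06 - 0.05)/1.7 = 2.01/1.7 = 1.18 percentage points.
Year-end unemployment = 9.18 + 1.18 = 10.36%.

10.36%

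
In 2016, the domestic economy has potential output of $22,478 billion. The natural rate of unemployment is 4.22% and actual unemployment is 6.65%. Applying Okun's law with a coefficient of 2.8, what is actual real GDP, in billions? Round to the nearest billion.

Unemployment gap = 6.65 - 4.22 = 2.43 points, so the output gap is -2.8 × 2.43 = -6.804%.
Actual GDP = 22478 × (1 - 6.804/100) = 22478 × 0.93196 ≈ 20949 billion.

$20,949 billion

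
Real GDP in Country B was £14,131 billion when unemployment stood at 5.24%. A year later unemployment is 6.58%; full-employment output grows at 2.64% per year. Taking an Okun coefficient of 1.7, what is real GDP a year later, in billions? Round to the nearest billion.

£14,182 billion

Δu = 6.58 - 5.24 = 1.34 points.
Okun's law (growth form): g_Y = g_Y* - β × Δu = 2.64 - 1.7 × (1.34) = 2.64 - 2.278 = 0.362%.
Real GDP in the next year = 14131 × (1 + 0.362/100) = 14131 × 1.00362 ≈ 14182 billion.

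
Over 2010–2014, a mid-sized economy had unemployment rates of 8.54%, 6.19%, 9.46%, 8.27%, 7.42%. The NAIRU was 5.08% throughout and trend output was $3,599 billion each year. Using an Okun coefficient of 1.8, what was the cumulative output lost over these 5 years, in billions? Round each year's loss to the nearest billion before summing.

$939 billion

Year 2010: gap = -1.8 × (8.54 - 5.08) = -6.228%, loss ≈ 3599 × 6.228/100 ≈ 224.
Year 2011: gap = -1.8 × (6.19 - 5.08) = -1.998%, loss ≈ 3599 × 1.998/100 ≈ 72.
Year 2012: gap = -1.8 × (9.46 - 5.08) = -7.884%, loss ≈ 3599 × 7.884/100 ≈ 284.
Year 2013: gap = -1.8 × (8.27 - 5.08) = -5.742%, loss ≈ 3599 × 5.742/100 ≈ 207.
Year 2014: gap = -1.8 × (7.42 - 5.08) = -4.212%, loss ≈ 3599 × 4.212/100 ≈ 152.
Total lost output = 224 + 72 + 284 + 207 + 152 = 939 billion.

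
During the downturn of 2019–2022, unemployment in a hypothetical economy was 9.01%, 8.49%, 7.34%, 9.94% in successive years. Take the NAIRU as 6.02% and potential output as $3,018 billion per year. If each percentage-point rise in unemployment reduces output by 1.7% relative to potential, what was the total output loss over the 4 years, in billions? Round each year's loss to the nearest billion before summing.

$549 billion

Year 2019: gap = -1.7 × (9.01 - 6.02) = -5.083%, loss ≈ 3018 × 5.083/100 ≈ 153.
Year 2020: gap = -1.7 × (8.49 - 6.02) = -4.199%, loss ≈ 3018 × 4.199/100 ≈ 127.
Year 2021: gap = -1.7 × (7.34 - 6.02) = -2.244%, loss ≈ 3018 × 2.244/100 ≈ 68.
Year 2022: gap = -1.7 × (9.94 - 6.02) = -6.664%, loss ≈ 3018 × 6.664/100 ≈ 201.
Total lost output = 153 + 127 + 68 + 201 = 549 billion.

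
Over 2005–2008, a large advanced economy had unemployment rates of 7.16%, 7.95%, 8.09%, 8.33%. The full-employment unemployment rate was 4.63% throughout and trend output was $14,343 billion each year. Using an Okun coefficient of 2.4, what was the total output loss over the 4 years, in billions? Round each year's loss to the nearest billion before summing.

$4,479 billion

Year 2005: gap = -2.4 × (7.16 - 4.63) = -6.072%, loss ≈ 14343 × 6.072/100 ≈ 871.
Year 2006: gap = -2.4 × (7.95 - 4.63) = -7.968%, loss ≈ 14343 × 7.968/100 ≈ 1143.
Year 2007: gap = -2.4 × (8.09 - 4.63) = -8.304%, loss ≈ 14343 × 8.304/100 ≈ 1191.
Year 2008: gap = -2.4 × (8.33 - 4.63) = -8.88%, loss ≈ 14343 × 8.88/100 ≈ 1274.
Total lost output = 871 + 1143 + 1191 + 1274 = 4479 billion.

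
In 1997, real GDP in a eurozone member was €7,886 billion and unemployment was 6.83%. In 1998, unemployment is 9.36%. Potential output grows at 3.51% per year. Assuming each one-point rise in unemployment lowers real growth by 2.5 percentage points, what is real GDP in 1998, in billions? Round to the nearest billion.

€7,664 billion

Δu = 9.36 - 6.83 = 2.53 points.
Okun's law (growth form): g_Y = g_Y* - β × Δu = 3.51 - 2.5 × (2.53) = 3.51 - 6.325 = -2.815%.
Real GDP in the next year = 7886 × (1 - 2.815/100) = 7886 × 0.97185 ≈ 7664 billion.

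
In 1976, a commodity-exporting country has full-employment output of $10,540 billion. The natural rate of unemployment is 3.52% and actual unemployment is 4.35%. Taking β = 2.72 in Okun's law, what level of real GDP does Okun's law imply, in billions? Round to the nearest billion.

$10,302 billion

Unemployment gap = 4.35 - 3.52 = 0.83 points, so the output gap is -2.72 × 0.83 = -2.2576%.
Actual GDP = 10540 × (1 - 2.2576/100) = 10540 × 0.977424 ≈ 10302 billion.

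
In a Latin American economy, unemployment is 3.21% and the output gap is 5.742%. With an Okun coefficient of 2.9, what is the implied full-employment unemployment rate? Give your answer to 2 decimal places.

5.19%

From Okun's law, u - u* = -(output gap)/β = -(5.742)/2.9 = -1.98 points.
So u* = 3.21 + 1.98 = 5.19%.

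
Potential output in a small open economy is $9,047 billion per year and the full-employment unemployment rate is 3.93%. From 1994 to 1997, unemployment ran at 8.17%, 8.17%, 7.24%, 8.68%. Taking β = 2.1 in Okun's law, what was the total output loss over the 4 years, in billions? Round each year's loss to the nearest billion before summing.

$3,143 billion

Year 1994: gap = -2.1 × (8.17 - 3.93) = -8.904%, loss ≈ 9047 × 8.904/100 ≈ 806.
Year 1995: gap = -2.1 × (8.17 - 3.93) = -8.904%, loss ≈ 9047 × 8.904/100 ≈ 806.
Year 1996: gap = -2.1 × (7.24 - 3.93) = -6.951%, loss ≈ 9047 × 6.951/100 ≈ 629.
Year 1997: gap = -2.1 × (8.68 - 3.93) = -9.975%, loss ≈ 9047 × 9.975/100 ≈ 902.
Total lost output = 806 + 806 + 629 + 902 = 3143 billion.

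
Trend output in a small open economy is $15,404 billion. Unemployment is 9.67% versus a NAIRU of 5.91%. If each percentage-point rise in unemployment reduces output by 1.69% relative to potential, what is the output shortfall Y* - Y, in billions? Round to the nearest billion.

Output gap = -1.69 × (9.67 - 5.91) = -1.69 × 3.76 = -6.3544%.
Actual GDP ≈ 15404 × 0.936456 ≈ 14425 billion, so the shortfall is 15404 - 14425 = 979 billion.

$979 billion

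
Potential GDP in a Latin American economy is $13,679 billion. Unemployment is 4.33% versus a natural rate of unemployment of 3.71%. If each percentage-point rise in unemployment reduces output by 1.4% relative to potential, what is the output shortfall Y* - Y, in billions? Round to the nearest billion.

Output gap = -1.4 × (4.33 - 3.71) = -1.4 × 0.62 = -0.868%.
Actual GDP ≈ 13679 × 0.99132 ≈ 13560 billion, so the shortfall is 13679 - 13560 = 119 billion.

$119 billion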